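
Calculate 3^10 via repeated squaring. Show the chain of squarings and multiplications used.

Computing 3^10 by squaring (build up from 3^1; each line after the first costs one multiplication):

3^1 = 3
3^2 = (3^1)^2 = 3^2 = 9
3^4 = (3^2)^2 = 9^2 = 81
3^5 = 3 * 3^4 = 3 * 81 = 243
3^10 = (3^5)^2 = 243^2 = 59049

Result: 59049
Multiplications needed: 4 (4 lines after 3^1)

3^10 = 59049. Using exponentiation by squaring, this requires 4 multiplications. The key idea: if the exponent is even, square the half-power; if odd, multiply by the base once.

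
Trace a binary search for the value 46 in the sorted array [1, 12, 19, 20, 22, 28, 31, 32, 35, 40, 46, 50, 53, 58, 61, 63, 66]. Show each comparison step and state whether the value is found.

Binary search for 46 in [1, 12, 19, 20, 22, 28, 31, 32, 35, 40, 46, 50, 53, 58, 61, 63, 66]:

lo=0, hi=16, mid=8, arr[mid]=35 -> 35 < 46, search right half
lo=9, hi=16, mid=12, arr[mid]=53 -> 53 > 46, search left half
lo=9, hi=11, mid=10, arr[mid]=46 -> Found target at index 10!

Binary search finds 46 at index 10 after 3 comparisons. The search repeatedly halves the search space by comparing with the middle element.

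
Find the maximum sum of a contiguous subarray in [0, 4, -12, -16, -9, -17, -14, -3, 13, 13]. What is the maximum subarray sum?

Using Kadane's algorithm on [0, 4, -12, -16, -9, -17, -14, -3, 13, 13]:

Scanning through the array:
Position 1 (value 4): max_ending_here = 4, max_so_far = 4
Position 2 (value -12): max_ending_here = -8, max_so_far = 4
Position 3 (value -16): max_ending_here = -16, max_so_far = 4
Position 4 (value -9): max_ending_here = -9, max_so_far = 4
Position 5 (value -17): max_ending_here = -17, max_so_far = 4
Position 6 (value -14): max_ending_here = -14, max_so_far = 4
Position 7 (value -3): max_ending_here = -3, max_so_far = 4
Position 8 (value 13): max_ending_here = 13, max_so_far = 13
Position 9 (value 13): max_ending_here = 26, max_so_far = 26

Maximum subarray: [13, 13]
Maximum sum: 26

The maximum subarray is [13, 13] with sum 26. This subarray runs from index 8 to index 9.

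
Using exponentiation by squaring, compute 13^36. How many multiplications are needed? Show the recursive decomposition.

Computing 13^36 by squaring (build up from 13^1; each line after the first costs one multiplication):

13^1 = 13
13^2 = (13^1)^2 = 13^2 = 169
13^4 = (13^2)^2 = 169^2 = 28561
13^8 = (13^4)^2 = 28561^2 = 815730721
13^9 = 13 * 13^8 = 13 * 815730721 = 10604499373
13^18 = (13^9)^2 = 10604499373^2 = 112455406951957393129
13^36 = (13^18)^2 = 112455406951957393129^2 = 12646218552730347184269489080961456410641

Result: 12646218552730347184269489080961456410641
Multiplications needed: 6 (6 lines after 13^1)

13^36 = 12646218552730347184269489080961456410641. Using exponentiation by squaring, this requires 6 multiplications. The key idea: if the exponent is even, square the half-power; if odd, multiply by the base once.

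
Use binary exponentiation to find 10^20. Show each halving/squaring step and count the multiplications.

Computing 10^20 by squaring (build up from 10^1; each line after the first costs one multiplication):

10^1 = 10
10^2 = (10^1)^2 = 10^2 = 100
10^4 = (10^2)^2 = 100^2 = 10000
10^5 = 10 * 10^4 = 10 * 10000 = 100000
10^10 = (10^5)^2 = 100000^2 = 10000000000
10^20 = (10^10)^2 = 10000000000^2 = 100000000000000000000

Result: 100000000000000000000
Multiplications needed: 5 (5 lines after 10^1)

10^20 = 100000000000000000000. Using exponentiation by squaring, this requires 5 multiplications. The key idea: if the exponent is even, square the half-power; if odd, multiply by the base once.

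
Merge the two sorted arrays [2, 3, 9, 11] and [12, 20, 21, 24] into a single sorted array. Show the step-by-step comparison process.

Merging process:

Compare 2 vs 12: take 2 from left. Merged: [2]
Compare 3 vs 12: take 3 from left. Merged: [2, 3]
Compare 9 vs 12: take 9 from left. Merged: [2, 3, 9]
Compare 11 vs 12: take 11 from left. Merged: [2, 3, 9, 11]
Append remaining from right: [12, 20, 21, 24]. Merged: [2, 3, 9, 11, 12, 20, 21, 24]

Final merged array: [2, 3, 9, 11, 12, 20, 21, 24]
Total comparisons: 4

The merged array is [2, 3, 9, 11, 12, 20, 21, 24], requiring 4 comparisons. The merge step runs in O(n) time where n is the total number of elements.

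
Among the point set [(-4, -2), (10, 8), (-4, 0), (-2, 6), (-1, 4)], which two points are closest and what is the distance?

Computing all pairwise distances among 5 points:

d((-4, -2), (10, 8)) = 17.2047
d((-4, -2), (-4, 0)) = 2.0 <-- minimum
d((-4, -2), (-2, 6)) = 8.2462
d((-4, -2), (-1, 4)) = 6.7082
d((10, 8), (-4, 0)) = 16.1245
d((10, 8), (-2, 6)) = 12.1655
d((10, 8), (-1, 4)) = 11.7047
d((-4, 0), (-2, 6)) = 6.3246
d((-4, 0), (-1, 4)) = 5.0
d((-2, 6), (-1, 4)) = 2.2361

Closest pair: (-4, -2) and (-4, 0) with distance 2.0

The closest pair is (-4, -2) and (-4, 0) with Euclidean distance 2.0. For 5 points, brute-force pairwise comparison is shown above. For large n, the divide-and-conquer algorithm (sort by x, recurse on halves, check the dividing strip) achieves O(n log n).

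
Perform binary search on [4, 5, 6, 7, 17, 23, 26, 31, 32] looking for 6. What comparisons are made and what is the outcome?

Binary search for 6 in [4, 5, 6, 7, 17, 23, 26, 31, 32]:

lo=0, hi=8, mid=4, arr[mid]=17 -> 17 > 6, search left half
lo=0, hi=3, mid=1, arr[mid]=5 -> 5 < 6, search right half
lo=2, hi=3, mid=2, arr[mid]=6 -> Found target at index 2!

Binary search finds 6 at index 2 after 3 comparisons. The search repeatedly halves the search space by comparing with the middle element.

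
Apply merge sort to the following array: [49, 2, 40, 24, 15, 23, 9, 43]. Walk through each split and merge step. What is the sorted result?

Merge sort trace:

Split: [49, 2, 40, 24, 15, 23, 9, 43] -> [49, 2, 40, 24] and [15, 23, 9, 43]
  Split: [49, 2, 40, 24] -> [49, 2] and [40, 24]
    Split: [49, 2] -> [49] and [2]
    Merge: [49] + [2] -> [2, 49]
    Split: [40, 24] -> [40] and [24]
    Merge: [40] + [24] -> [24, 40]
  Merge: [2, 49] + [24, 40] -> [2, 24, 40, 49]
  Split: [15, 23, 9, 43] -> [15, 23] and [9, 43]
    Split: [15, 23] -> [15] and [23]
    Merge: [15] + [23] -> [15, 23]
    Split: [9, 43] -> [9] and [43]
    Merge: [9] + [43] -> [9, 43]
  Merge: [15, 23] + [9, 43] -> [9, 15, 23, 43]
Merge: [2, 24, 40, 49] + [9, 15, 23, 43] -> [2, 9, 15, 23, 24, 40, 43, 49]

Final sorted array: [2, 9, 15, 23, 24, 40, 43, 49]

The merge sort proceeds by recursively splitting the array and merging sorted halves.
After all merges, the sorted array is [2, 9, 15, 23, 24, 40, 43, 49].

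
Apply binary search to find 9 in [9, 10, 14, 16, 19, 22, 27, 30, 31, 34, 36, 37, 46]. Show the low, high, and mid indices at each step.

Binary search for 9 in [9, 10, 14, 16, 19, 22, 27, 30, 31, 34, 36, 37, 46]:

lo=0, hi=12, mid=6, arr[mid]=27 -> 27 > 9, search left half
lo=0, hi=5, mid=2, arr[mid]=14 -> 14 > 9, search left half
lo=0, hi=1, mid=0, arr[mid]=9 -> Found target at index 0!

Binary search finds 9 at index 0 after 3 comparisons. The search repeatedly halves the search space by comparing with the middle element.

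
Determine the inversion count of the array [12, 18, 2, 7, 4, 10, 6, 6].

Finding inversions in [12, 18, 2, 7, 4, 10, 6, 6]:

(0, 2): arr[0]=12 > arr[2]=2
(0, 3): arr[0]=12 > arr[3]=7
(0, 4): arr[0]=12 > arr[4]=4
(0, 5): arr[0]=12 > arr[5]=10
(0, 6): arr[0]=12 > arr[6]=6
(0, 7): arr[0]=12 > arr[7]=6
(1, 2): arr[1]=18 > arr[2]=2
(1, 3): arr[1]=18 > arr[3]=7
(1, 4): arr[1]=18 > arr[4]=4
(1, 5): arr[1]=18 > arr[5]=10
(1, 6): arr[1]=18 > arr[6]=6
(1, 7): arr[1]=18 > arr[7]=6
(3, 4): arr[3]=7 > arr[4]=4
(3, 6): arr[3]=7 > arr[6]=6
(3, 7): arr[3]=7 > arr[7]=6
(5, 6): arr[5]=10 > arr[6]=6
(5, 7): arr[5]=10 > arr[7]=6

Total inversions: 17

The array has 17 inversion(s): (0,2), (0,3), (0,4), (0,5), (0,6), (0,7), (1,2), (1,3), (1,4), (1,5), (1,6), (1,7), (3,4), (3,6), (3,7), (5,6), (5,7). Each pair (i,j) satisfies i < j and arr[i] > arr[j].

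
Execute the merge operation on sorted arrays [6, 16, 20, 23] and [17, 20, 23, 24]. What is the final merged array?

Merging process:

Compare 6 vs 17: take 6 from left. Merged: [6]
Compare 16 vs 17: take 16 from left. Merged: [6, 16]
Compare 20 vs 17: take 17 from right. Merged: [6, 16, 17]
Compare 20 vs 20: take 20 from left. Merged: [6, 16, 17, 20]
Compare 23 vs 20: take 20 from right. Merged: [6, 16, 17, 20, 20]
Compare 23 vs 23: take 23 from left. Merged: [6, 16, 17, 20, 20, 23]
Append remaining from right: [23, 24]. Merged: [6, 16, 17, 20, 20, 23, 23, 24]

Final merged array: [6, 16, 17, 20, 20, 23, 23, 24]
Total comparisons: 6

The merged array is [6, 16, 17, 20, 20, 23, 23, 24], requiring 6 comparisons. The merge step runs in O(n) time where n is the total number of elements.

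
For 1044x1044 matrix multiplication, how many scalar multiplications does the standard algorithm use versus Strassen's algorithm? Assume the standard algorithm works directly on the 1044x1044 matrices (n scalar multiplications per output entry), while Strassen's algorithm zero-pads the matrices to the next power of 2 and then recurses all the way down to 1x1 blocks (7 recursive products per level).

Matrix multiplication for 1044x1044 matrices:

Strassen's algorithm requires power-of-2 dimensions. Pad 1044x1044 to 2048x2048 (next power of 2).

Standard algorithm: 1044^3 = 1137893184 multiplications
Strassen's algorithm: 7^(log2(2048)) = 7^11 = 1977326743 multiplications
Difference: 1137893184 - 1977326743 = -839433559 (Strassen uses MORE here due to padding overhead — for small or just-over-power-of-2 n, padding can outweigh the per-level savings)

Standard: 1137893184 multiplications (1044^3). Strassen: 1977326743 multiplications (7^11, after padding to 2048x2048). Strassen reduces 8 recursive multiplications to 7 at each level.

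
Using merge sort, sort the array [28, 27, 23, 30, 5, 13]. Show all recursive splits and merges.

Merge sort trace:

Split: [28, 27, 23, 30, 5, 13] -> [28, 27, 23] and [30, 5, 13]
  Split: [28, 27, 23] -> [28] and [27, 23]
    Split: [27, 23] -> [27] and [23]
    Merge: [27] + [23] -> [23, 27]
  Merge: [28] + [23, 27] -> [23, 27, 28]
  Split: [30, 5, 13] -> [30] and [5, 13]
    Split: [5, 13] -> [5] and [13]
    Merge: [5] + [13] -> [5, 13]
  Merge: [30] + [5, 13] -> [5, 13, 30]
Merge: [23, 27, 28] + [5, 13, 30] -> [5, 13, 23, 27, 28, 30]

Final sorted array: [5, 13, 23, 27, 28, 30]

The merge sort proceeds by recursively splitting the array and merging sorted halves.
After all merges, the sorted array is [5, 13, 23, 27, 28, 30].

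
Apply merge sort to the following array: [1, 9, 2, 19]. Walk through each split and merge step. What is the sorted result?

Merge sort trace:

Split: [1, 9, 2, 19] -> [1, 9] and [2, 19]
  Split: [1, 9] -> [1] and [9]
  Merge: [1] + [9] -> [1, 9]
  Split: [2, 19] -> [2] and [19]
  Merge: [2] + [19] -> [2, 19]
Merge: [1, 9] + [2, 19] -> [1, 2, 9, 19]

Final sorted array: [1, 2, 9, 19]

The merge sort proceeds by recursively splitting the array and merging sorted halves.
After all merges, the sorted array is [1, 2, 9, 19].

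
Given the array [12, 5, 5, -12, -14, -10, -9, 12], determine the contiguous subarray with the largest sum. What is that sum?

Using Kadane's algorithm on [12, 5, 5, -12, -14, -10, -9, 12]:

Scanning through the array:
Position 1 (value 5): max_ending_here = 17, max_so_far = 17
Position 2 (value 5): max_ending_here = 22, max_so_far = 22
Position 3 (value -12): max_ending_here = 10, max_so_far = 22
Position 4 (value -14): max_ending_here = -4, max_so_far = 22
Position 5 (value -10): max_ending_here = -10, max_so_far = 22
Position 6 (value -9): max_ending_here = -9, max_so_far = 22
Position 7 (value 12): max_ending_here = 12, max_so_far = 22

Maximum subarray: [12, 5, 5]
Maximum sum: 22

The maximum subarray is [12, 5, 5] with sum 22. This subarray runs from index 0 to index 2.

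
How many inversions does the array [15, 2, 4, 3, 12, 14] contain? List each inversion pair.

Finding inversions in [15, 2, 4, 3, 12, 14]:

(0, 1): arr[0]=15 > arr[1]=2
(0, 2): arr[0]=15 > arr[2]=4
(0, 3): arr[0]=15 > arr[3]=3
(0, 4): arr[0]=15 > arr[4]=12
(0, 5): arr[0]=15 > arr[5]=14
(2, 3): arr[2]=4 > arr[3]=3

Total inversions: 6

The array has 6 inversion(s): (0,1), (0,2), (0,3), (0,4), (0,5), (2,3). Each pair (i,j) satisfies i < j and arr[i] > arr[j].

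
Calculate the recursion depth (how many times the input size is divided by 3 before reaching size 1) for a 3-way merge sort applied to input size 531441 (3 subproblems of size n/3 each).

For divide and conquer with division factor 3:

Problem sizes at each level:
Level 0: 531441
Level 1: 177147
Level 2: 59049
Level 3: 19683
Level 4: 6561
Level 5: 2187
Level 6: 729
Level 7: 243
Level 8: 81
Level 9: 27
Level 10: 9
Level 11: 3
Level 12: 1

The root is level 0 and the size-1 base case is level 12 (the tree spans levels 0 through 12, i.e. 13 levels counting the root), so the depth is the number of divisions: log_3(531441) = 12

The recursion tree depth is log_3(531441) = 12. At each level, the problem size is divided by 3, so it takes 12 divisions to reduce to a base case of size 1. The algorithm makes 3 recursive calls at each level.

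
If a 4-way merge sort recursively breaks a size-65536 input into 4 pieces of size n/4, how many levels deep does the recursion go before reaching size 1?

For divide and conquer with division factor 4:

Problem sizes at each level:
Level 0: 65536
Level 1: 16384
Level 2: 4096
Level 3: 1024
Level 4: 256
Level 5: 64
Level 6: 16
Level 7: 4
Level 8: 1

The root is level 0 and the size-1 base case is level 8 (the tree spans levels 0 through 8, i.e. 9 levels counting the root), so the depth is the number of divisions: log_4(65536) = 8

The recursion tree depth is log_4(65536) = 8. At each level, the problem size is divided by 4, so it takes 8 divisions to reduce to a base case of size 1. The algorithm makes 4 recursive calls at each level.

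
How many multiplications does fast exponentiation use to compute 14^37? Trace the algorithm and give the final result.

Computing 14^37 by squaring (build up from 14^1; each line after the first costs one multiplication):

14^1 = 14
14^2 = (14^1)^2 = 14^2 = 196
14^4 = (14^2)^2 = 196^2 = 38416
14^8 = (14^4)^2 = 38416^2 = 1475789056
14^9 = 14 * 14^8 = 14 * 1475789056 = 20661046784
14^18 = (14^9)^2 = 20661046784^2 = 426878854210636742656
14^36 = (14^18)^2 = 426878854210636742656^2 = 182225556172186058674940229804729969934336
14^37 = 14 * 14^36 = 14 * 182225556172186058674940229804729969934336 = 2551157786410604821449163217266219579080704

Result: 2551157786410604821449163217266219579080704
Multiplications needed: 7 (7 lines after 14^1)

14^37 = 2551157786410604821449163217266219579080704. Using exponentiation by squaring, this requires 7 multiplications. The key idea: if the exponent is even, square the half-power; if odd, multiply by the base once.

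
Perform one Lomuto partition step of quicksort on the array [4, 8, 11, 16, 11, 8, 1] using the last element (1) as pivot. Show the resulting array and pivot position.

Lomuto partition with pivot = 1:

Initial array: [4, 8, 11, 16, 11, 8, 1]

arr[0]=4 > 1: no swap
arr[1]=8 > 1: no swap
arr[2]=11 > 1: no swap
arr[3]=16 > 1: no swap
arr[4]=11 > 1: no swap
arr[5]=8 > 1: no swap

Place pivot at position 0: [1, 8, 11, 16, 11, 8, 4]
Pivot position: 0

After partitioning with pivot 1, the array becomes [1, 8, 11, 16, 11, 8, 4]. The pivot is placed at index 0. All elements to the left of the pivot are <= 1, and all elements to the right are > 1.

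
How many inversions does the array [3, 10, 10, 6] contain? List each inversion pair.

Finding inversions in [3, 10, 10, 6]:

(1, 3): arr[1]=10 > arr[3]=6
(2, 3): arr[2]=10 > arr[3]=6

Total inversions: 2

The array has 2 inversion(s): (1,3), (2,3). Each pair (i,j) satisfies i < j and arr[i] > arr[j].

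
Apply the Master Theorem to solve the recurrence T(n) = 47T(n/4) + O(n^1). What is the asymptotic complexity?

Master Theorem for T(n) = 47T(n/4) + O(n^1):

a = 47, b = 4, c = 1
log_b(a) = log_4(47) = 2.7773

Case 1: c = 1 < log_4(47) = 2.7773
T(n) = O(n^(log_4 47))

For T(n) = 47T(n/4) + O(n^1): log_4(47) = 2.7773. This is Case 1 of the Master Theorem (c < log_b(a), work dominated by leaves), giving O(n^(log_4 47)).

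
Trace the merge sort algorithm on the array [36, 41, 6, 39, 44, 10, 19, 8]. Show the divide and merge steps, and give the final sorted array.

Merge sort trace:

Split: [36, 41, 6, 39, 44, 10, 19, 8] -> [36, 41, 6, 39] and [44, 10, 19, 8]
  Split: [36, 41, 6, 39] -> [36, 41] and [6, 39]
    Split: [36, 41] -> [36] and [41]
    Merge: [36] + [41] -> [36, 41]
    Split: [6, 39] -> [6] and [39]
    Merge: [6] + [39] -> [6, 39]
  Merge: [36, 41] + [6, 39] -> [6, 36, 39, 41]
  Split: [44, 10, 19, 8] -> [44, 10] and [19, 8]
    Split: [44, 10] -> [44] and [10]
    Merge: [44] + [10] -> [10, 44]
    Split: [19, 8] -> [19] and [8]
    Merge: [19] + [8] -> [8, 19]
  Merge: [10, 44] + [8, 19] -> [8, 10, 19, 44]
Merge: [6, 36, 39, 41] + [8, 10, 19, 44] -> [6, 8, 10, 19, 36, 39, 41, 44]

Final sorted array: [6, 8, 10, 19, 36, 39, 41, 44]

The merge sort proceeds by recursively splitting the array and merging sorted halves.
After all merges, the sorted array is [6, 8, 10, 19, 36, 39, 41, 44].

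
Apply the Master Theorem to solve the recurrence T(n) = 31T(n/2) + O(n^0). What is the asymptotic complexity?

Master Theorem for T(n) = 31T(n/2) + O(n^0):

a = 31, b = 2, c = 0
log_b(a) = log_2(31) = 4.9542

Case 1: c = 0 < log_2(31) = 4.9542
T(n) = O(n^(log_2 31))

For T(n) = 31T(n/2) + O(n^0): log_2(31) = 4.9542. This is Case 1 of the Master Theorem (c < log_b(a), work dominated by leaves), giving O(n^(log_2 31)).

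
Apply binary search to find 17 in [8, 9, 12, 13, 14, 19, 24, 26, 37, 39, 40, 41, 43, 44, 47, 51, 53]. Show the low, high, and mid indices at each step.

Binary search for 17 in [8, 9, 12, 13, 14, 19, 24, 26, 37, 39, 40, 41, 43, 44, 47, 51, 53]:

lo=0, hi=16, mid=8, arr[mid]=37 -> 37 > 17, search left half
lo=0, hi=7, mid=3, arr[mid]=13 -> 13 < 17, search right half
lo=4, hi=7, mid=5, arr[mid]=19 -> 19 > 17, search left half
lo=4, hi=4, mid=4, arr[mid]=14 -> 14 < 17, search right half
lo=5 > hi=4, target 17 not found

Binary search determines that 17 is not in the array after 4 comparisons. The search space was exhausted without finding the target.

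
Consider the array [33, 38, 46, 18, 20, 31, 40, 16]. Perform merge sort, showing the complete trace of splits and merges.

Merge sort trace:

Split: [33, 38, 46, 18, 20, 31, 40, 16] -> [33, 38, 46, 18] and [20, 31, 40, 16]
  Split: [33, 38, 46, 18] -> [33, 38] and [46, 18]
    Split: [33, 38] -> [33] and [38]
    Merge: [33] + [38] -> [33, 38]
    Split: [46, 18] -> [46] and [18]
    Merge: [46] + [18] -> [18, 46]
  Merge: [33, 38] + [18, 46] -> [18, 33, 38, 46]
  Split: [20, 31, 40, 16] -> [20, 31] and [40, 16]
    Split: [20, 31] -> [20] and [31]
    Merge: [20] + [31] -> [20, 31]
    Split: [40, 16] -> [40] and [16]
    Merge: [40] + [16] -> [16, 40]
  Merge: [20, 31] + [16, 40] -> [16, 20, 31, 40]
Merge: [18, 33, 38, 46] + [16, 20, 31, 40] -> [16, 18, 20, 31, 33, 38, 40, 46]

Final sorted array: [16, 18, 20, 31, 33, 38, 40, 46]

The merge sort proceeds by recursively splitting the array and merging sorted halves.
After all merges, the sorted array is [16, 18, 20, 31, 33, 38, 40, 46].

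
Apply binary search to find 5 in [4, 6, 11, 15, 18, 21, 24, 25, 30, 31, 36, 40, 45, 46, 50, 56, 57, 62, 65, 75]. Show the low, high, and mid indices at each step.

Binary search for 5 in [4, 6, 11, 15, 18, 21, 24, 25, 30, 31, 36, 40, 45, 46, 50, 56, 57, 62, 65, 75]:

lo=0, hi=19, mid=9, arr[mid]=31 -> 31 > 5, search left half
lo=0, hi=8, mid=4, arr[mid]=18 -> 18 > 5, search left half
lo=0, hi=3, mid=1, arr[mid]=6 -> 6 > 5, search left half
lo=0, hi=0, mid=0, arr[mid]=4 -> 4 < 5, search right half
lo=1 > hi=0, target 5 not found

Binary search determines that 5 is not in the array after 4 comparisons. The search space was exhausted without finding the target.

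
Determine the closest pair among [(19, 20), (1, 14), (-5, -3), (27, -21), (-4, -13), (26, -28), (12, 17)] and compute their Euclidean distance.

Computing all pairwise distances among 7 points:

d((19, 20), (1, 14)) = 18.9737
d((19, 20), (-5, -3)) = 33.2415
d((19, 20), (27, -21)) = 41.7732
d((19, 20), (-4, -13)) = 40.2244
d((19, 20), (26, -28)) = 48.5077
d((19, 20), (12, 17)) = 7.6158
d((1, 14), (-5, -3)) = 18.0278
d((1, 14), (27, -21)) = 43.6005
d((1, 14), (-4, -13)) = 27.4591
d((1, 14), (26, -28)) = 48.8774
d((1, 14), (12, 17)) = 11.4018
d((-5, -3), (27, -21)) = 36.7151
d((-5, -3), (-4, -13)) = 10.0499
d((-5, -3), (26, -28)) = 39.8246
d((-5, -3), (12, 17)) = 26.2488
d((27, -21), (-4, -13)) = 32.0156
d((27, -21), (26, -28)) = 7.0711 <-- minimum
d((27, -21), (12, 17)) = 40.8534
d((-4, -13), (26, -28)) = 33.541
d((-4, -13), (12, 17)) = 34.0
d((26, -28), (12, 17)) = 47.1275

Closest pair: (27, -21) and (26, -28) with distance 7.0711

The closest pair is (27, -21) and (26, -28) with Euclidean distance 7.0711. For 7 points, brute-force pairwise comparison is shown above. For large n, the divide-and-conquer algorithm (sort by x, recurse on halves, check the dividing strip) achieves O(n log n).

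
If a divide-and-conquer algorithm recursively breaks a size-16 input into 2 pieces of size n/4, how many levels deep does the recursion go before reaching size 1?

For divide and conquer with division factor 4:

Problem sizes at each level:
Level 0: 16
Level 1: 4
Level 2: 1

The root is level 0 and the size-1 base case is level 2 (the tree spans levels 0 through 2, i.e. 3 levels counting the root), so the depth is the number of divisions: log_4(16) = 2

The recursion tree depth is log_4(16) = 2. At each level, the problem size is divided by 4, so it takes 2 divisions to reduce to a base case of size 1. The algorithm makes 2 recursive calls at each level.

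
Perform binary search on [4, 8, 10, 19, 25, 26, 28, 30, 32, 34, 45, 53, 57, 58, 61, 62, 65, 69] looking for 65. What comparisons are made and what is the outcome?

Binary search for 65 in [4, 8, 10, 19, 25, 26, 28, 30, 32, 34, 45, 53, 57, 58, 61, 62, 65, 69]:

lo=0, hi=17, mid=8, arr[mid]=32 -> 32 < 65, search right half
lo=9, hi=17, mid=13, arr[mid]=58 -> 58 < 65, search right half
lo=14, hi=17, mid=15, arr[mid]=62 -> 62 < 65, search right half
lo=16, hi=17, mid=16, arr[mid]=65 -> Found target at index 16!

Binary search finds 65 at index 16 after 4 comparisons. The search repeatedly halves the search space by comparing with the middle element.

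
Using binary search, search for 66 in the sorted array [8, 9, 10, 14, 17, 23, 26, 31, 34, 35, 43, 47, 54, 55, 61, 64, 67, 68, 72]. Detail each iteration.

Binary search for 66 in [8, 9, 10, 14, 17, 23, 26, 31, 34, 35, 43, 47, 54, 55, 61, 64, 67, 68, 72]:

lo=0, hi=18, mid=9, arr[mid]=35 -> 35 < 66, search right half
lo=10, hi=18, mid=14, arr[mid]=61 -> 61 < 66, search right half
lo=15, hi=18, mid=16, arr[mid]=67 -> 67 > 66, search left half
lo=15, hi=15, mid=15, arr[mid]=64 -> 64 < 66, search right half
lo=16 > hi=15, target 66 not found

Binary search determines that 66 is not in the array after 4 comparisons. The search space was exhausted without finding the target.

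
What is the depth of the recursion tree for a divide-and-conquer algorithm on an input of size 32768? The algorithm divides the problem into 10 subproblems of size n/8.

For divide and conquer with division factor 8:

Problem sizes at each level:
Level 0: 32768
Level 1: 4096
Level 2: 512
Level 3: 64
Level 4: 8
Level 5: 1

The root is level 0 and the size-1 base case is level 5 (the tree spans levels 0 through 5, i.e. 6 levels counting the root), so the depth is the number of divisions: log_8(32768) = 5

The recursion tree depth is log_8(32768) = 5. At each level, the problem size is divided by 8, so it takes 5 divisions to reduce to a base case of size 1. The algorithm makes 10 recursive calls at each level.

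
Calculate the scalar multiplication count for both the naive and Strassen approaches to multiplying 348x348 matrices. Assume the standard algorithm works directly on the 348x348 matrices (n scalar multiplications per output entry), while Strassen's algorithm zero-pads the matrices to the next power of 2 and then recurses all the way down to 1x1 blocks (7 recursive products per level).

Matrix multiplication for 348x348 matrices:

Strassen's algorithm requires power-of-2 dimensions. Pad 348x348 to 512x512 (next power of 2).

Standard algorithm: 348^3 = 42144192 multiplications
Strassen's algorithm: 7^(log2(512)) = 7^9 = 40353607 multiplications
Savings: 42144192 - 40353607 = 1790585 multiplications

Standard: 42144192 multiplications (348^3). Strassen: 40353607 multiplications (7^9, after padding to 512x512). Strassen reduces 8 recursive multiplications to 7 at each level.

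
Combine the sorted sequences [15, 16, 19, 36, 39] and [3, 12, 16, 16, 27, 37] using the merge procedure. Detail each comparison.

Merging process:

Compare 15 vs 3: take 3 from right. Merged: [3]
Compare 15 vs 12: take 12 from right. Merged: [3, 12]
Compare 15 vs 16: take 15 from left. Merged: [3, 12, 15]
Compare 16 vs 16: take 16 from left. Merged: [3, 12, 15, 16]
Compare 19 vs 16: take 16 from right. Merged: [3, 12, 15, 16, 16]
Compare 19 vs 16: take 16 from right. Merged: [3, 12, 15, 16, 16, 16]
Compare 19 vs 27: take 19 from left. Merged: [3, 12, 15, 16, 16, 16, 19]
Compare 36 vs 27: take 27 from right. Merged: [3, 12, 15, 16, 16, 16, 19, 27]
Compare 36 vs 37: take 36 from left. Merged: [3, 12, 15, 16, 16, 16, 19, 27, 36]
Compare 39 vs 37: take 37 from right. Merged: [3, 12, 15, 16, 16, 16, 19, 27, 36, 37]
Append remaining from left: [39]. Merged: [3, 12, 15, 16, 16, 16, 19, 27, 36, 37, 39]

Final merged array: [3, 12, 15, 16, 16, 16, 19, 27, 36, 37, 39]
Total comparisons: 10

The merged array is [3, 12, 15, 16, 16, 16, 19, 27, 36, 37, 39], requiring 10 comparisons. The merge step runs in O(n) time where n is the total number of elements.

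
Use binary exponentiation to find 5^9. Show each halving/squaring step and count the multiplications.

Computing 5^9 by squaring (build up from 5^1; each line after the first costs one multiplication):

5^1 = 5
5^2 = (5^1)^2 = 5^2 = 25
5^4 = (5^2)^2 = 25^2 = 625
5^8 = (5^4)^2 = 625^2 = 390625
5^9 = 5 * 5^8 = 5 * 390625 = 1953125

Result: 1953125
Multiplications needed: 4 (4 lines after 5^1)

5^9 = 1953125. Using exponentiation by squaring, this requires 4 multiplications. The key idea: if the exponent is even, square the half-power; if odd, multiply by the base once.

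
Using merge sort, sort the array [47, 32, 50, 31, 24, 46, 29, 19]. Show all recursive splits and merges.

Merge sort trace:

Split: [47, 32, 50, 31, 24, 46, 29, 19] -> [47, 32, 50, 31] and [24, 46, 29, 19]
  Split: [47, 32, 50, 31] -> [47, 32] and [50, 31]
    Split: [47, 32] -> [47] and [32]
    Merge: [47] + [32] -> [32, 47]
    Split: [50, 31] -> [50] and [31]
    Merge: [50] + [31] -> [31, 50]
  Merge: [32, 47] + [31, 50] -> [31, 32, 47, 50]
  Split: [24, 46, 29, 19] -> [24, 46] and [29, 19]
    Split: [24, 46] -> [24] and [46]
    Merge: [24] + [46] -> [24, 46]
    Split: [29, 19] -> [29] and [19]
    Merge: [29] + [19] -> [19, 29]
  Merge: [24, 46] + [19, 29] -> [19, 24, 29, 46]
Merge: [31, 32, 47, 50] + [19, 24, 29, 46] -> [19, 24, 29, 31, 32, 46, 47, 50]

Final sorted array: [19, 24, 29, 31, 32, 46, 47, 50]

The merge sort proceeds by recursively splitting the array and merging sorted halves.
After all merges, the sorted array is [19, 24, 29, 31, 32, 46, 47, 50].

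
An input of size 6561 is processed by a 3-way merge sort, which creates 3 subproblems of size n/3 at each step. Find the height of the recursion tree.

For divide and conquer with division factor 3:

Problem sizes at each level:
Level 0: 6561
Level 1: 2187
Level 2: 729
Level 3: 243
Level 4: 81
Level 5: 27
Level 6: 9
Level 7: 3
Level 8: 1

The root is level 0 and the size-1 base case is level 8 (the tree spans levels 0 through 8, i.e. 9 levels counting the root), so the depth is the number of divisions: log_3(6561) = 8

The recursion tree depth is log_3(6561) = 8. At each level, the problem size is divided by 3, so it takes 8 divisions to reduce to a base case of size 1. The algorithm makes 3 recursive calls at each level.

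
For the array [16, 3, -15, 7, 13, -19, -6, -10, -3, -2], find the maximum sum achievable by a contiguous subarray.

Using Kadane's algorithm on [16, 3, -15, 7, 13, -19, -6, -10, -3, -2]:

Scanning through the array:
Position 1 (value 3): max_ending_here = 19, max_so_far = 19
Position 2 (value -15): max_ending_here = 4, max_so_far = 19
Position 3 (value 7): max_ending_here = 11, max_so_far = 19
Position 4 (value 13): max_ending_here = 24, max_so_far = 24
Position 5 (value -19): max_ending_here = 5, max_so_far = 24
Position 6 (value -6): max_ending_here = -1, max_so_far = 24
Position 7 (value -10): max_ending_here = -10, max_so_far = 24
Position 8 (value -3): max_ending_here = -3, max_so_far = 24
Position 9 (value -2): max_ending_here = -2, max_so_far = 24

Maximum subarray: [16, 3, -15, 7, 13]
Maximum sum: 24

The maximum subarray is [16, 3, -15, 7, 13] with sum 24. This subarray runs from index 0 to index 4.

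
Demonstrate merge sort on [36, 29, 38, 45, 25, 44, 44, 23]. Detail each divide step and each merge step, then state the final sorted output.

Merge sort trace:

Split: [36, 29, 38, 45, 25, 44, 44, 23] -> [36, 29, 38, 45] and [25, 44, 44, 23]
  Split: [36, 29, 38, 45] -> [36, 29] and [38, 45]
    Split: [36, 29] -> [36] and [29]
    Merge: [36] + [29] -> [29, 36]
    Split: [38, 45] -> [38] and [45]
    Merge: [38] + [45] -> [38, 45]
  Merge: [29, 36] + [38, 45] -> [29, 36, 38, 45]
  Split: [25, 44, 44, 23] -> [25, 44] and [44, 23]
    Split: [25, 44] -> [25] and [44]
    Merge: [25] + [44] -> [25, 44]
    Split: [44, 23] -> [44] and [23]
    Merge: [44] + [23] -> [23, 44]
  Merge: [25, 44] + [23, 44] -> [23, 25, 44, 44]
Merge: [29, 36, 38, 45] + [23, 25, 44, 44] -> [23, 25, 29, 36, 38, 44, 44, 45]

Final sorted array: [23, 25, 29, 36, 38, 44, 44, 45]

The merge sort proceeds by recursively splitting the array and merging sorted halves.
After all merges, the sorted array is [23, 25, 29, 36, 38, 44, 44, 45].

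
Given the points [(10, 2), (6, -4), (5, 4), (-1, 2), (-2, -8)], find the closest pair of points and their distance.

Computing all pairwise distances among 5 points:

d((10, 2), (6, -4)) = 7.2111
d((10, 2), (5, 4)) = 5.3852 <-- minimum
d((10, 2), (-1, 2)) = 11.0
d((10, 2), (-2, -8)) = 15.6205
d((6, -4), (5, 4)) = 8.0623
d((6, -4), (-1, 2)) = 9.2195
d((6, -4), (-2, -8)) = 8.9443
d((5, 4), (-1, 2)) = 6.3246
d((5, 4), (-2, -8)) = 13.8924
d((-1, 2), (-2, -8)) = 10.0499

Closest pair: (10, 2) and (5, 4) with distance 5.3852

The closest pair is (10, 2) and (5, 4) with Euclidean distance 5.3852. For 5 points, brute-force pairwise comparison is shown above. For large n, the divide-and-conquer algorithm (sort by x, recurse on halves, check the dividing strip) achieves O(n log n).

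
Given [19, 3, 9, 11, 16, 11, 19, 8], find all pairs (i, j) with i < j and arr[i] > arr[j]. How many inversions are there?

Finding inversions in [19, 3, 9, 11, 16, 11, 19, 8]:

(0, 1): arr[0]=19 > arr[1]=3
(0, 2): arr[0]=19 > arr[2]=9
(0, 3): arr[0]=19 > arr[3]=11
(0, 4): arr[0]=19 > arr[4]=16
(0, 5): arr[0]=19 > arr[5]=11
(0, 7): arr[0]=19 > arr[7]=8
(2, 7): arr[2]=9 > arr[7]=8
(3, 7): arr[3]=11 > arr[7]=8
(4, 5): arr[4]=16 > arr[5]=11
(4, 7): arr[4]=16 > arr[7]=8
(5, 7): arr[5]=11 > arr[7]=8
(6, 7): arr[6]=19 > arr[7]=8

Total inversions: 12

The array has 12 inversion(s): (0,1), (0,2), (0,3), (0,4), (0,5), (0,7), (2,7), (3,7), (4,5), (4,7), (5,7), (6,7). Each pair (i,j) satisfies i < j and arr[i] > arr[j].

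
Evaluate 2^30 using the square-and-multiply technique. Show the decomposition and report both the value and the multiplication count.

Computing 2^30 by squaring (build up from 2^1; each line after the first costs one multiplication):

2^1 = 2
2^2 = (2^1)^2 = 2^2 = 4
2^3 = 2 * 2^2 = 2 * 4 = 8
2^6 = (2^3)^2 = 8^2 = 64
2^7 = 2 * 2^6 = 2 * 64 = 128
2^14 = (2^7)^2 = 128^2 = 16384
2^15 = 2 * 2^14 = 2 * 16384 = 32768
2^30 = (2^15)^2 = 32768^2 = 1073741824

Result: 1073741824
Multiplications needed: 7 (7 lines after 2^1)

2^30 = 1073741824. Using exponentiation by squaring, this requires 7 multiplications. The key idea: if the exponent is even, square the half-power; if odd, multiply by the base once.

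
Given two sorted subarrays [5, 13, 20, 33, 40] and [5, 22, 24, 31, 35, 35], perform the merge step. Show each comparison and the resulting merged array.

Merging process:

Compare 5 vs 5: take 5 from left. Merged: [5]
Compare 13 vs 5: take 5 from right. Merged: [5, 5]
Compare 13 vs 22: take 13 from left. Merged: [5, 5, 13]
Compare 20 vs 22: take 20 from left. Merged: [5, 5, 13, 20]
Compare 33 vs 22: take 22 from right. Merged: [5, 5, 13, 20, 22]
Compare 33 vs 24: take 24 from right. Merged: [5, 5, 13, 20, 22, 24]
Compare 33 vs 31: take 31 from right. Merged: [5, 5, 13, 20, 22, 24, 31]
Compare 33 vs 35: take 33 from left. Merged: [5, 5, 13, 20, 22, 24, 31, 33]
Compare 40 vs 35: take 35 from right. Merged: [5, 5, 13, 20, 22, 24, 31, 33, 35]
Compare 40 vs 35: take 35 from right. Merged: [5, 5, 13, 20, 22, 24, 31, 33, 35, 35]
Append remaining from left: [40]. Merged: [5, 5, 13, 20, 22, 24, 31, 33, 35, 35, 40]

Final merged array: [5, 5, 13, 20, 22, 24, 31, 33, 35, 35, 40]
Total comparisons: 10

The merged array is [5, 5, 13, 20, 22, 24, 31, 33, 35, 35, 40], requiring 10 comparisons. The merge step runs in O(n) time where n is the total number of elements.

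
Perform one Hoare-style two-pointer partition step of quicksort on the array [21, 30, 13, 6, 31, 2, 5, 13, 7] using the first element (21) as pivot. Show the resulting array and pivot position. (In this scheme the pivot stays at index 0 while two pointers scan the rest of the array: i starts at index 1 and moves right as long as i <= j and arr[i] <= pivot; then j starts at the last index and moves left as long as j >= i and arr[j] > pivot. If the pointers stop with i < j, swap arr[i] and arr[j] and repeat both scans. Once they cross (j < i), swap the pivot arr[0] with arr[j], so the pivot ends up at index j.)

Hoare-style two-pointer partition with pivot = 21:

Initial array: [21, 30, 13, 6, 31, 2, 5, 13, 7]

Pointers start at i = 1, j = 8.
i stops at index 1 (arr[1]=30 > 21), j stops at index 8 (arr[8]=7 <= 21): swap arr[1] and arr[8], array becomes [21, 7, 13, 6, 31, 2, 5, 13, 30]
i stops at index 4 (arr[4]=31 > 21), j stops at index 7 (arr[7]=13 <= 21): swap arr[4] and arr[7], array becomes [21, 7, 13, 6, 13, 2, 5, 31, 30]
i ends at 7, j ends at 6: the pointers have crossed (j < i), so scanning stops.

Swap pivot arr[0] with arr[6] to place pivot at position 6: [5, 7, 13, 6, 13, 2, 21, 31, 30]
Pivot position: 6

After partitioning with pivot 21, the array becomes [5, 7, 13, 6, 13, 2, 21, 31, 30]. The pivot is placed at index 6. All elements to the left of the pivot are <= 21, and all elements to the right are > 21.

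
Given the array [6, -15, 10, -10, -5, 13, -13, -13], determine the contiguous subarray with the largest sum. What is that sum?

Using Kadane's algorithm on [6, -15, 10, -10, -5, 13, -13, -13]:

Scanning through the array:
Position 1 (value -15): max_ending_here = -9, max_so_far = 6
Position 2 (value 10): max_ending_here = 10, max_so_far = 10
Position 3 (value -10): max_ending_here = 0, max_so_far = 10
Position 4 (value -5): max_ending_here = -5, max_so_far = 10
Position 5 (value 13): max_ending_here = 13, max_so_far = 13
Position 6 (value -13): max_ending_here = 0, max_so_far = 13
Position 7 (value -13): max_ending_here = -13, max_so_far = 13

Maximum subarray: [13]
Maximum sum: 13

The maximum subarray is [13] with sum 13. This subarray runs from index 5 to index 5.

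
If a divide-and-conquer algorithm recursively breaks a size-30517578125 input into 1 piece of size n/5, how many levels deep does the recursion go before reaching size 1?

For divide and conquer with division factor 5:

Problem sizes at each level:
Level 0: 30517578125
Level 1: 6103515625
Level 2: 1220703125
Level 3: 244140625
Level 4: 48828125
Level 5: 9765625
Level 6: 1953125
Level 7: 390625
Level 8: 78125
Level 9: 15625
Level 10: 3125
Level 11: 625
Level 12: 125
Level 13: 25
Level 14: 5
Level 15: 1

The root is level 0 and the size-1 base case is level 15 (the tree spans levels 0 through 15, i.e. 16 levels counting the root), so the depth is the number of divisions: log_5(30517578125) = 15

The recursion tree depth is log_5(30517578125) = 15. At each level, the problem size is divided by 5, so it takes 15 divisions to reduce to a base case of size 1. The algorithm makes 1 recursive call at each level.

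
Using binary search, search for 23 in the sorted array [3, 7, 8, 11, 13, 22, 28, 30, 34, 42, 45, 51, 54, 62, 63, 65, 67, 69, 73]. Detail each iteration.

Binary search for 23 in [3, 7, 8, 11, 13, 22, 28, 30, 34, 42, 45, 51, 54, 62, 63, 65, 67, 69, 73]:

lo=0, hi=18, mid=9, arr[mid]=42 -> 42 > 23, search left half
lo=0, hi=8, mid=4, arr[mid]=13 -> 13 < 23, search right half
lo=5, hi=8, mid=6, arr[mid]=28 -> 28 > 23, search left half
lo=5, hi=5, mid=5, arr[mid]=22 -> 22 < 23, search right half
lo=6 > hi=5, target 23 not found

Binary search determines that 23 is not in the array after 4 comparisons. The search space was exhausted without finding the target.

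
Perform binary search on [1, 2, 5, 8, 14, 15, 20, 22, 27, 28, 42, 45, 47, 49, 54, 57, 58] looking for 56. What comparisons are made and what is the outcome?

Binary search for 56 in [1, 2, 5, 8, 14, 15, 20, 22, 27, 28, 42, 45, 47, 49, 54, 57, 58]:

lo=0, hi=16, mid=8, arr[mid]=27 -> 27 < 56, search right half
lo=9, hi=16, mid=12, arr[mid]=47 -> 47 < 56, search right half
lo=13, hi=16, mid=14, arr[mid]=54 -> 54 < 56, search right half
lo=15, hi=16, mid=15, arr[mid]=57 -> 57 > 56, search left half
lo=15 > hi=14, target 56 not found

Binary search determines that 56 is not in the array after 4 comparisons. The search space was exhausted without finding the target.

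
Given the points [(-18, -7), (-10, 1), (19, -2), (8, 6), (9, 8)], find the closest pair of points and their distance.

Computing all pairwise distances among 5 points:

d((-18, -7), (-10, 1)) = 11.3137
d((-18, -7), (19, -2)) = 37.3363
d((-18, -7), (8, 6)) = 29.0689
d((-18, -7), (9, 8)) = 30.8869
d((-10, 1), (19, -2)) = 29.1548
d((-10, 1), (8, 6)) = 18.6815
d((-10, 1), (9, 8)) = 20.2485
d((19, -2), (8, 6)) = 13.6015
d((19, -2), (9, 8)) = 14.1421
d((8, 6), (9, 8)) = 2.2361 <-- minimum

Closest pair: (8, 6) and (9, 8) with distance 2.2361

The closest pair is (8, 6) and (9, 8) with Euclidean distance 2.2361. For 5 points, brute-force pairwise comparison is shown above. For large n, the divide-and-conquer algorithm (sort by x, recurse on halves, check the dividing strip) achieves O(n log n).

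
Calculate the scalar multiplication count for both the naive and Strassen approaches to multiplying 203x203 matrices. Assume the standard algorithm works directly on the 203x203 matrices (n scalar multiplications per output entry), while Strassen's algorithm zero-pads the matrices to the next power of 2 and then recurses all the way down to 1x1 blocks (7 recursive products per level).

Matrix multiplication for 203x203 matrices:

Strassen's algorithm requires power-of-2 dimensions. Pad 203x203 to 256x256 (next power of 2).

Standard algorithm: 203^3 = 8365427 multiplications
Strassen's algorithm: 7^(log2(256)) = 7^8 = 5764801 multiplications
Savings: 8365427 - 5764801 = 2600626 multiplications

Standard: 8365427 multiplications (203^3). Strassen: 5764801 multiplications (7^8, after padding to 256x256). Strassen reduces 8 recursive multiplications to 7 at each level.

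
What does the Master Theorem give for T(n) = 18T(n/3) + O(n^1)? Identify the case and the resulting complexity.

Master Theorem for T(n) = 18T(n/3) + O(n^1):

a = 18, b = 3, c = 1
log_b(a) = log_3(18) = 2.6309

Case 1: c = 1 < log_3(18) = 2.6309
T(n) = O(n^(log_3 18))

For T(n) = 18T(n/3) + O(n^1): log_3(18) = 2.6309. This is Case 1 of the Master Theorem (c < log_b(a), work dominated by leaves), giving O(n^(log_3 18)).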